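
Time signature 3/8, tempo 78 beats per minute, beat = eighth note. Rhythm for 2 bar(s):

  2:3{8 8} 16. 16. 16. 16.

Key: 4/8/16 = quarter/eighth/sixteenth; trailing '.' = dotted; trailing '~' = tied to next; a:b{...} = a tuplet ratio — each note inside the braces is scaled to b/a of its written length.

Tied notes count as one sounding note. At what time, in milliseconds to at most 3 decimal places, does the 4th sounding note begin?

1. 0.0ms @ 0 + 1153.846ms (3/2)
2. 1153.846ms @ 3/2 + 1153.846ms (3/2)
3. 2307.692ms @ 3 + 576.923ms (3/4)
4. 2884.615ms @ 15/4 + 576.923ms (3/4)
5. 3461.538ms @ 9/2 + 576.923ms (3/4)
6. 4038.462ms @ 21/4 + 576.923ms (3/4)

note 4 onset = 15/4b = 2884.615ms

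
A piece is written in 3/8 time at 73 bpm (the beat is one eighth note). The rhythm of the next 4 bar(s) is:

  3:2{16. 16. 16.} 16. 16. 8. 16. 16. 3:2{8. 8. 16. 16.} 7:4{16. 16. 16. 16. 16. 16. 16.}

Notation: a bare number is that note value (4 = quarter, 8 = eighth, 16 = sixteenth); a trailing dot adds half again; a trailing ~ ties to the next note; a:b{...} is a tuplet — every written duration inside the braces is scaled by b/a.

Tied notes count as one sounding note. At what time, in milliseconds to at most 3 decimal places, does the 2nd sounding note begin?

1. 0.0ms @ 0 + 410.959ms (1/2)
2. 410.959ms @ 1/2 + 410.959ms (1/2)
3. 821.918ms @ 1 + 410.959ms (1/2)
4. 1232.877ms @ 3/2 + 616.438ms (3/4)
5. 1849.315ms @ 9/4 + 616.438ms (3/4)
6. 2465.753ms @ 3 + 1232.877ms (3/2)
7. 3698.63ms @ 9/2 + 616.438ms (3/4)
8. 4315.068ms @ 21/4 + 616.438ms (3/4)
9. 4931.507ms @ 6 + 821.918ms (1)
10. 5753.425ms @ 7 + 821.918ms (1)
11. 6575.342ms @ 8 + 410.959ms (1/2)
12. 6986.301ms @ 17/2 + 410.959ms (1/2)
13. 7397.26ms @ 9 + 352.25ms (3/7)
14. 7749.511ms @ 66/7 + 352.25ms (3/7)
15. 8101.761ms @ 69/7 + 352.25ms (3/7)
16. 8454.012ms @ 72/7 + 352.25ms (3/7)
17. 8806.262ms @ 75/7 + 352.25ms (3/7)
18. 9158.513ms @ 78/7 + 352.25ms (3/7)
19. 9510.763ms @ 81/7 + 352.25ms (3/7)

note 2 onset = 1/2b = 410.959ms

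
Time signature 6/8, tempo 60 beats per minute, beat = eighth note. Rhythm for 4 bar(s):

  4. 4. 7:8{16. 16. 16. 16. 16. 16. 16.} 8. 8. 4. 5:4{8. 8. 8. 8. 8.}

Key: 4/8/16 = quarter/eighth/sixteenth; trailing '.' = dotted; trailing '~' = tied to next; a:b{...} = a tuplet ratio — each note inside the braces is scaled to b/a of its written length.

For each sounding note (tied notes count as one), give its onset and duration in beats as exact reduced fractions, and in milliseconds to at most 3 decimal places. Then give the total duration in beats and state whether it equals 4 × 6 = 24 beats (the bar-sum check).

1) 0.0ms=0b +3000.0ms=3b
2) 3000.0ms=3b +3000.0ms=3b
3) 6000.0ms=6b +857.143ms=6/7b
4) 6857.143ms=48/7b +857.143ms=6/7b
5) 7714.286ms=54/7b +857.143ms=6/7b
6) 8571.429ms=60/7b +857.143ms=6/7b
7) 9428.571ms=66/7b +857.143ms=6/7b
8) 10285.714ms=72/7b +857.143ms=6/7b
9) 11142.857ms=78/7b +857.143ms=6/7b
10) 12000.0ms=12b +1500.0ms=3/2b
11) 13500.0ms=27/2b +1500.0ms=3/2b
12) 15000.0ms=15b +3000.0ms=3b
13) 18000.0ms=18b +1200.0ms=6/5b
14) 19200.0ms=96/5b +1200.0ms=6/5b
15) 20400.0ms=102/5b +1200.0ms=6/5b
16) 21600.0ms=108/5b +1200.0ms=6/5b
17) 22800.0ms=114/5b +1200.0ms=6/5b
Σ=24b of 24 (60bpm 6/8) — PASS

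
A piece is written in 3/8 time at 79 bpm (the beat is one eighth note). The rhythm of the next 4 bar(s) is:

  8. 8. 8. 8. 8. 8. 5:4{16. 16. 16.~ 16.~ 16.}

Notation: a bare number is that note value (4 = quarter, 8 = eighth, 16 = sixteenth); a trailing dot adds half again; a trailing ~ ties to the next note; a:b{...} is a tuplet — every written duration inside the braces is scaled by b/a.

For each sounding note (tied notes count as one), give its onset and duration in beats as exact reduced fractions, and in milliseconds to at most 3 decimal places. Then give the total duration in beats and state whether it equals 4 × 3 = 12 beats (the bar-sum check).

1) 0.0ms=0b +1139.241ms=3/2b
2) 1139.241ms=3/2b +1139.241ms=3/2b
3) 2278.481ms=3b +1139.241ms=3/2b
4) 3417.722ms=9/2b +1139.241ms=3/2b
5) 4556.962ms=6b +1139.241ms=3/2b
6) 5696.203ms=15/2b +1139.241ms=3/2b
7) 6835.443ms=9b +455.696ms=3/5b
8) 7291.139ms=48/5b +455.696ms=3/5b
9) 7746.835ms=51/5b +1367.089ms=9/5b
Σ=12b of 12 (79bpm 3/8) — PASS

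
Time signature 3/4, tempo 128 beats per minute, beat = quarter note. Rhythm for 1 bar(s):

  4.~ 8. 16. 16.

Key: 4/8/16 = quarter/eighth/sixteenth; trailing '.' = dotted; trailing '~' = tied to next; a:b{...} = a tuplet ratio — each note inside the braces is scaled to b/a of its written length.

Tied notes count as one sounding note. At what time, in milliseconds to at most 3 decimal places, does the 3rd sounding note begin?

1. 0.0ms @ 0 + 1054.688ms (9/4)
2. 1054.688ms @ 9/4 + 175.781ms (3/8)
3. 1230.469ms @ 21/8 + 175.781ms (3/8)

note 3 onset = 21/8b = 1230.469ms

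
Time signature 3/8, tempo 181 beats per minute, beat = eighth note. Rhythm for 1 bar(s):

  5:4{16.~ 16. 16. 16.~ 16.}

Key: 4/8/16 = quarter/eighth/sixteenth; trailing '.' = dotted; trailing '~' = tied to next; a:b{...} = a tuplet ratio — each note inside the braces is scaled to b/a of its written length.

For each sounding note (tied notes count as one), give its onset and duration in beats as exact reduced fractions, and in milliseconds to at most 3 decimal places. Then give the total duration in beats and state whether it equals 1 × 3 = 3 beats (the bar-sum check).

1) 0.0ms=0b +397.79ms=6/5b
2) 397.79ms=6/5b +198.895ms=3/5b
3) 596.685ms=9/5b +397.79ms=6/5b
Σ=3b of 3 (181bpm 3/8) — PASS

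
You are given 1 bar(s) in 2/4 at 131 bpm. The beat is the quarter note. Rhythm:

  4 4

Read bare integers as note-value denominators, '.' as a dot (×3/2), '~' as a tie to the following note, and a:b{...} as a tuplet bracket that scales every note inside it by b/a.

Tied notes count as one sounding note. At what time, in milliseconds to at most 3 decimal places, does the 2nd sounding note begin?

1. 0.0ms @ 0 + 458.015ms (1)
2. 458.015ms @ 1 + 458.015ms (1)

note 2 onset = 1b = 458.015ms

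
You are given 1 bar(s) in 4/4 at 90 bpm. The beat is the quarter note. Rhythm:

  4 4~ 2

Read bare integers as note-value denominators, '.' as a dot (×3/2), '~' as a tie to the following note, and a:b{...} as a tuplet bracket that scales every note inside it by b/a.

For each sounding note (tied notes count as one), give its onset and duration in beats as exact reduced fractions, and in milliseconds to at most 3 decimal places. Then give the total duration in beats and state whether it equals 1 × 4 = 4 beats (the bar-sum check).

1) 0.0ms=0b +666.667ms=1b
2) 666.667ms=1b +2000.0ms=3b
Σ=4b of 4 (90bpm 4/4) — PASS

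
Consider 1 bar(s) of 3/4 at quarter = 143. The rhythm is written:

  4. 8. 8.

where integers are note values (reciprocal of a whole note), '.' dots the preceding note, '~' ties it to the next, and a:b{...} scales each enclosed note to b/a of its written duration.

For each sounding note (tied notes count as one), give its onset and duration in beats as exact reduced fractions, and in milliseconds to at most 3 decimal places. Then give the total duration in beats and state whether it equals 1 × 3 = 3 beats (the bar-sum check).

1) 0.0ms=0b +629.371ms=3/2b
2) 629.371ms=3/2b +314.685ms=3/4b
3) 944.056ms=9/4b +314.685ms=3/4b
Σ=3b of 3 (143bpm 3/4) — PASS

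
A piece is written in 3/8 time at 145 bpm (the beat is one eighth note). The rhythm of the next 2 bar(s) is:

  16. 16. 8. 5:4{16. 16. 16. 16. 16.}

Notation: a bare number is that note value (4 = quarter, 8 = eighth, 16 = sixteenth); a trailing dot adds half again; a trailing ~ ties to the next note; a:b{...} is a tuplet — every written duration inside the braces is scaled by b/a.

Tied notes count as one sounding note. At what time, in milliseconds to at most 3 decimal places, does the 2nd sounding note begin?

note 2 onset = 3/4b = 310.345ms

1. 0.0ms @ 0 + 310.345ms (3/4)
2. 310.345ms @ 3/4 + 310.345ms (3/4)
3. 620.69ms @ 3/2 + 620.69ms (3/2)
4. 1241.379ms @ 3 + 248.276ms (3/5)
5. 1489.655ms @ 18/5 + 248.276ms (3/5)
6. 1737.931ms @ 21/5 + 248.276ms (3/5)
7. 1986.207ms @ 24/5 + 248.276ms (3/5)
8. 2234.483ms @ 27/5 + 248.276ms (3/5)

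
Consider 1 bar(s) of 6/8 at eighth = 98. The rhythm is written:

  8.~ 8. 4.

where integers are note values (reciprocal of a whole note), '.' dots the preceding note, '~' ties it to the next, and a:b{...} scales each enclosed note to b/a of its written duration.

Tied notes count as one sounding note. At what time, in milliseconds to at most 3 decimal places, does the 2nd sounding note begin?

1. 0.0ms @ 0 + 1836.735ms (3)
2. 1836.735ms @ 3 + 1836.735ms (3)

note 2 onset = 3b = 1836.735ms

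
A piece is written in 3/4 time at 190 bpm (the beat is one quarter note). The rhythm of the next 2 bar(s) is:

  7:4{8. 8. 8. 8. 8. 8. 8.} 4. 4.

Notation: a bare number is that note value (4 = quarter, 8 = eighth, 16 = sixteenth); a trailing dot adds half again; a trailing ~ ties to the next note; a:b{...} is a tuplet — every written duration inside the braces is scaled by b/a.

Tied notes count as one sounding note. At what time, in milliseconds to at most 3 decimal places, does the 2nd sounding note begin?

note 2 onset = 3/7b = 135.338ms

1. 0.0ms @ 0 + 135.338ms (3/7)
2. 135.338ms @ 3/7 + 135.338ms (3/7)
3. 270.677ms @ 6/7 + 135.338ms (3/7)
4. 406.015ms @ 9/7 + 135.338ms (3/7)
5. 541.353ms @ 12/7 + 135.338ms (3/7)
6. 676.692ms @ 15/7 + 135.338ms (3/7)
7. 812.03ms @ 18/7 + 135.338ms (3/7)
8. 947.368ms @ 3 + 473.684ms (3/2)
9. 1421.053ms @ 9/2 + 473.684ms (3/2)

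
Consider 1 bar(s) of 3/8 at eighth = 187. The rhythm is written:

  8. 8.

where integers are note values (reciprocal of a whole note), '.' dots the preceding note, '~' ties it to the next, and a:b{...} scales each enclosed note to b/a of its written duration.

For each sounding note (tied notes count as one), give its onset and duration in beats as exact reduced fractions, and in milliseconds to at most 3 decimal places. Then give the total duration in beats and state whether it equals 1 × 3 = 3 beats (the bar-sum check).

1) 0.0ms=0b +481.283ms=3/2b
2) 481.283ms=3/2b +481.283ms=3/2b
Σ=3b of 3 (187bpm 3/8) — PASS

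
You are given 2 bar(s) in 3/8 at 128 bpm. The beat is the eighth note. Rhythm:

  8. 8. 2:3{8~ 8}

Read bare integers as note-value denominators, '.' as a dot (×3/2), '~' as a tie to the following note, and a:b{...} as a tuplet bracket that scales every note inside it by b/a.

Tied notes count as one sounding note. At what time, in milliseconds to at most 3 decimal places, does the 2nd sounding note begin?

note 2 onset = 3/2b = 703.125ms

1. 0.0ms @ 0 + 703.125ms (3/2)
2. 703.125ms @ 3/2 + 703.125ms (3/2)
3. 1406.25ms @ 3 + 1406.25ms (3)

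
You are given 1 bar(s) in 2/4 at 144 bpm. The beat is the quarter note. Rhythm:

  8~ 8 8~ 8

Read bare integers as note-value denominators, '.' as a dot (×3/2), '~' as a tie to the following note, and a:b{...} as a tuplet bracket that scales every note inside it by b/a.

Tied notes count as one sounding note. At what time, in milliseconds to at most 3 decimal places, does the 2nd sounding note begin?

1. 0.0ms @ 0 + 416.667ms (1)
2. 416.667ms @ 1 + 416.667ms (1)

note 2 onset = 1b = 416.667ms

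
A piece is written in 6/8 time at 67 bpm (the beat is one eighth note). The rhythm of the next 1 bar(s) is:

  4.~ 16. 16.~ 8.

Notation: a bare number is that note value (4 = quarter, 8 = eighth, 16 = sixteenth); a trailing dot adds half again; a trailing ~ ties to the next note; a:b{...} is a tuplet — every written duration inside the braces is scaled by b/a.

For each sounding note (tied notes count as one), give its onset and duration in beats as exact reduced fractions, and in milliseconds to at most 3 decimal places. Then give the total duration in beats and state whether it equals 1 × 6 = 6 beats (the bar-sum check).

1) 0.0ms=0b +3358.209ms=15/4b
2) 3358.209ms=15/4b +2014.925ms=9/4b
Σ=6b of 6 (67bpm 6/8) — PASS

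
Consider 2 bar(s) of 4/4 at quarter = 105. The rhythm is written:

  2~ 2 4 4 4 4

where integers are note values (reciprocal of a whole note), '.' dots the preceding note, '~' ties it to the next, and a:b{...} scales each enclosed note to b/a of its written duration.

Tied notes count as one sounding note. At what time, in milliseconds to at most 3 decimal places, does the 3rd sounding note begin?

1. 0.0ms @ 0 + 2285.714ms (4)
2. 2285.714ms @ 4 + 571.429ms (1)
3. 2857.143ms @ 5 + 571.429ms (1)
4. 3428.571ms @ 6 + 571.429ms (1)
5. 4000.0ms @ 7 + 571.429ms (1)

note 3 onset = 5b = 2857.143ms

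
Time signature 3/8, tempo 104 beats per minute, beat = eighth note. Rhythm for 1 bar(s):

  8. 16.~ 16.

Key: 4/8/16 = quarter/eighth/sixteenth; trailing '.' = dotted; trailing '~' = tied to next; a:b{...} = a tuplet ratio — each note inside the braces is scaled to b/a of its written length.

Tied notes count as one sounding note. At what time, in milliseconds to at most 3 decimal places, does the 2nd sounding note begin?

1. 0.0ms @ 0 + 865.385ms (3/2)
2. 865.385ms @ 3/2 + 865.385ms (3/2)

note 2 onset = 3/2b = 865.385ms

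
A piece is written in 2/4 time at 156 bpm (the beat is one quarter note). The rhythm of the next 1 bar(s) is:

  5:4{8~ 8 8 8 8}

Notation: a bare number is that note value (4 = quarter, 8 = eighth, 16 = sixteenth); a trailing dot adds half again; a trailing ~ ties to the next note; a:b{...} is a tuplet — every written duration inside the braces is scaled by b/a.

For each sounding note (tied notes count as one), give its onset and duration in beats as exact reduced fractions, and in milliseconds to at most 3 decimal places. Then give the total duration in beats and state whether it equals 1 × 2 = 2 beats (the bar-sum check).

1) 0.0ms=0b +307.692ms=4/5b
2) 307.692ms=4/5b +153.846ms=2/5b
3) 461.538ms=6/5b +153.846ms=2/5b
4) 615.385ms=8/5b +153.846ms=2/5b
Σ=2b of 2 (156bpm 2/4) — PASS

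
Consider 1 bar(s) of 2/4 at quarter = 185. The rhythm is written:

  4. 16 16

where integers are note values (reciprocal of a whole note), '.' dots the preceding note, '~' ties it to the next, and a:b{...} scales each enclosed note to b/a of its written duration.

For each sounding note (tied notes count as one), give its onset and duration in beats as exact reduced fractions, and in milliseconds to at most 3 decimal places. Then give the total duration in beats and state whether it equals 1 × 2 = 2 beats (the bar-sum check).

1) 0.0ms=0b +486.486ms=3/2b
2) 486.486ms=3/2b +81.081ms=1/4b
3) 567.568ms=7/4b +81.081ms=1/4b
Σ=2b of 2 (185bpm 2/4) — PASS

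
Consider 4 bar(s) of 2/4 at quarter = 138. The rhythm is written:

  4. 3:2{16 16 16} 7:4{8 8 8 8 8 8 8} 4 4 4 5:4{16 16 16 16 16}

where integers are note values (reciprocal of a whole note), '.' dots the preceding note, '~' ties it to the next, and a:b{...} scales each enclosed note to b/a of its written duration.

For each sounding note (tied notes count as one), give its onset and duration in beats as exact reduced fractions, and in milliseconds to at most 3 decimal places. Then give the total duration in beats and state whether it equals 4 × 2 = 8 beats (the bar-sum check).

1) 0.0ms=0b +652.174ms=3/2b
2) 652.174ms=3/2b +72.464ms=1/6b
3) 724.638ms=5/3b +72.464ms=1/6b
4) 797.101ms=11/6b +72.464ms=1/6b
5) 869.565ms=2b +124.224ms=2/7b
6) 993.789ms=16/7b +124.224ms=2/7b
7) 1118.012ms=18/7b +124.224ms=2/7b
8) 1242.236ms=20/7b +124.224ms=2/7b
9) 1366.46ms=22/7b +124.224ms=2/7b
10) 1490.683ms=24/7b +124.224ms=2/7b
11) 1614.907ms=26/7b +124.224ms=2/7b
12) 1739.13ms=4b +434.783ms=1b
13) 2173.913ms=5b +434.783ms=1b
14) 2608.696ms=6b +434.783ms=1b
15) 3043.478ms=7b +86.957ms=1/5b
16) 3130.435ms=36/5b +86.957ms=1/5b
17) 3217.391ms=37/5b +86.957ms=1/5b
18) 3304.348ms=38/5b +86.957ms=1/5b
19) 3391.304ms=39/5b +86.957ms=1/5b
Σ=8b of 8 (138bpm 2/4) — PASS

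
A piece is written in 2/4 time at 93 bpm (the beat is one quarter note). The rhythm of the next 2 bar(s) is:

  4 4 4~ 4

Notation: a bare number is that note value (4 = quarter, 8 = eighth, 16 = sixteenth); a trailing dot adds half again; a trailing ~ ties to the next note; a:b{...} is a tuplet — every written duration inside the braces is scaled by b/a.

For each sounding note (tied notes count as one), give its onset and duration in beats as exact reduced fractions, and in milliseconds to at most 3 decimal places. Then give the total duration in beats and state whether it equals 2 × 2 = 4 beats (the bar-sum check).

1) 0.0ms=0b +645.161ms=1b
2) 645.161ms=1b +645.161ms=1b
3) 1290.323ms=2b +1290.323ms=2b
Σ=4b of 4 (93bpm 2/4) — PASS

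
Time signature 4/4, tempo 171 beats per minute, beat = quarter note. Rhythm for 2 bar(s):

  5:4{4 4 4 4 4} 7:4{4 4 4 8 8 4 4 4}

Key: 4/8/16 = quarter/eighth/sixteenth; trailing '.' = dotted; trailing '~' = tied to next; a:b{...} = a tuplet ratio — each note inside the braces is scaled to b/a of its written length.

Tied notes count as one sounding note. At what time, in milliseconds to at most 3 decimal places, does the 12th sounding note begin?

1. 0.0ms @ 0 + 280.702ms (4/5)
2. 280.702ms @ 4/5 + 280.702ms (4/5)
3. 561.404ms @ 8/5 + 280.702ms (4/5)
4. 842.105ms @ 12/5 + 280.702ms (4/5)
5. 1122.807ms @ 16/5 + 280.702ms (4/5)
6. 1403.509ms @ 4 + 200.501ms (4/7)
7. 1604.01ms @ 32/7 + 200.501ms (4/7)
8. 1804.511ms @ 36/7 + 200.501ms (4/7)
9. 2005.013ms @ 40/7 + 100.251ms (2/7)
10. 2105.263ms @ 6 + 100.251ms (2/7)
11. 2205.514ms @ 44/7 + 200.501ms (4/7)
12. 2406.015ms @ 48/7 + 200.501ms (4/7)
13. 2606.516ms @ 52/7 + 200.501ms (4/7)

note 12 onset = 48/7b = 2406.015ms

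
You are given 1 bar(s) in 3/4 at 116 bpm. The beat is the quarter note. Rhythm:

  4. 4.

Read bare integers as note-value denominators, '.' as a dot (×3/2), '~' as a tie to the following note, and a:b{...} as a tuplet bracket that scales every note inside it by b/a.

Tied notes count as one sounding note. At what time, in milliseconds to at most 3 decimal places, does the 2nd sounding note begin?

1. 0.0ms @ 0 + 775.862ms (3/2)
2. 775.862ms @ 3/2 + 775.862ms (3/2)

note 2 onset = 3/2b = 775.862ms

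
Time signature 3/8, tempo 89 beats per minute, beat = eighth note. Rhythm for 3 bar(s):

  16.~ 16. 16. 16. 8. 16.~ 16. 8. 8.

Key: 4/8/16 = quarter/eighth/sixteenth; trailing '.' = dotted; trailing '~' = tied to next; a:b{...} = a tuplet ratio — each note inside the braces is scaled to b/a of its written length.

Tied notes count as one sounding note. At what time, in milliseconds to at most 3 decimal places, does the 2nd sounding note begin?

note 2 onset = 3/2b = 1011.236ms

1. 0.0ms @ 0 + 1011.236ms (3/2)
2. 1011.236ms @ 3/2 + 505.618ms (3/4)
3. 1516.854ms @ 9/4 + 505.618ms (3/4)
4. 2022.472ms @ 3 + 1011.236ms (3/2)
5. 3033.708ms @ 9/2 + 1011.236ms (3/2)
6. 4044.944ms @ 6 + 1011.236ms (3/2)
7. 5056.18ms @ 15/2 + 1011.236ms (3/2)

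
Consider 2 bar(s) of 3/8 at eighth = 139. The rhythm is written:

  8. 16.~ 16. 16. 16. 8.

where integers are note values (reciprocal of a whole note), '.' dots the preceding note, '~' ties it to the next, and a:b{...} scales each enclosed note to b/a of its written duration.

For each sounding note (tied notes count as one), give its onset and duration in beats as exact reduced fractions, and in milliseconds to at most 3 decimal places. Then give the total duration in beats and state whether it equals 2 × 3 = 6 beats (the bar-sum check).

1) 0.0ms=0b +647.482ms=3/2b
2) 647.482ms=3/2b +647.482ms=3/2b
3) 1294.964ms=3b +323.741ms=3/4b
4) 1618.705ms=15/4b +323.741ms=3/4b
5) 1942.446ms=9/2b +647.482ms=3/2b
Σ=6b of 6 (139bpm 3/8) — PASS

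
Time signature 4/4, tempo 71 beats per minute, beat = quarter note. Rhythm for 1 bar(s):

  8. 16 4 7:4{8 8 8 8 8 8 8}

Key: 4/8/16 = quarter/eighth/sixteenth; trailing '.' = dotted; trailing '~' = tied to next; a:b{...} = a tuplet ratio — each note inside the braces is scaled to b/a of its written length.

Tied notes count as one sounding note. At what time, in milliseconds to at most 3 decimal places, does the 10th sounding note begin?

1. 0.0ms @ 0 + 633.803ms (3/4)
2. 633.803ms @ 3/4 + 211.268ms (1/4)
3. 845.07ms @ 1 + 845.07ms (1)
4. 1690.141ms @ 2 + 241.449ms (2/7)
5. 1931.59ms @ 16/7 + 241.449ms (2/7)
6. 2173.038ms @ 18/7 + 241.449ms (2/7)
7. 2414.487ms @ 20/7 + 241.449ms (2/7)
8. 2655.936ms @ 22/7 + 241.449ms (2/7)
9. 2897.384ms @ 24/7 + 241.449ms (2/7)
10. 3138.833ms @ 26/7 + 241.449ms (2/7)

note 10 onset = 26/7b = 3138.833ms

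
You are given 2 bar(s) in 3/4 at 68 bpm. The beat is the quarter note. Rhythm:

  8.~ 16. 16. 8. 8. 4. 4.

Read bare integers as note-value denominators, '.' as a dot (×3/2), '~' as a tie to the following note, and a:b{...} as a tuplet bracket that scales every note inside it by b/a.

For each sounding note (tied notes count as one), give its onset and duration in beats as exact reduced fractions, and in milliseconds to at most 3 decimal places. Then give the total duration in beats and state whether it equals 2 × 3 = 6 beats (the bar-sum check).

1) 0.0ms=0b +992.647ms=9/8b
2) 992.647ms=9/8b +330.882ms=3/8b
3) 1323.529ms=3/2b +661.765ms=3/4b
4) 1985.294ms=9/4b +661.765ms=3/4b
5) 2647.059ms=3b +1323.529ms=3/2b
6) 3970.588ms=9/2b +1323.529ms=3/2b
Σ=6b of 6 (68bpm 3/4) — PASS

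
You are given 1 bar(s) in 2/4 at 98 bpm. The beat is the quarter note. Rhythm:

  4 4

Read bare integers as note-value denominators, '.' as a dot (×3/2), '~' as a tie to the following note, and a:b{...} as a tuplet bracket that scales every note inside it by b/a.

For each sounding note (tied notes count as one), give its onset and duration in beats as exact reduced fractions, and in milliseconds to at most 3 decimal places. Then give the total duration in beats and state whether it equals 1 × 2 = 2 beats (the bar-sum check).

1) 0.0ms=0b +612.245ms=1b
2) 612.245ms=1b +612.245ms=1b
Σ=2b of 2 (98bpm 2/4) — PASS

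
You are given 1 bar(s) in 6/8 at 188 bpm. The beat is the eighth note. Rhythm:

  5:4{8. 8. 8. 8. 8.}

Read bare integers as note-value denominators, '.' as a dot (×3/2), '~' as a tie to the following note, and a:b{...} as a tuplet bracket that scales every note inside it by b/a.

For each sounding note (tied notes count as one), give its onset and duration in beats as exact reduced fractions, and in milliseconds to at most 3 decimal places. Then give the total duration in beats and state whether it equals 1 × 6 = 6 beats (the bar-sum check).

1) 0.0ms=0b +382.979ms=6/5b
2) 382.979ms=6/5b +382.979ms=6/5b
3) 765.957ms=12/5b +382.979ms=6/5b
4) 1148.936ms=18/5b +382.979ms=6/5b
5) 1531.915ms=24/5b +382.979ms=6/5b
Σ=6b of 6 (188bpm 6/8) — PASS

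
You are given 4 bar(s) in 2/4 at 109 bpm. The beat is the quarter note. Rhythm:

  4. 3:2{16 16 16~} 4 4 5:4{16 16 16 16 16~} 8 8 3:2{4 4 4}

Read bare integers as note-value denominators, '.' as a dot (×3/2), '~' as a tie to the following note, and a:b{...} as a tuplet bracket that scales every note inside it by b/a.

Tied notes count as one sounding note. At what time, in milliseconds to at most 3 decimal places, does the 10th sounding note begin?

note 10 onset = 24/5b = 2642.202ms

1. 0.0ms @ 0 + 825.688ms (3/2)
2. 825.688ms @ 3/2 + 91.743ms (1/6)
3. 917.431ms @ 5/3 + 91.743ms (1/6)
4. 1009.174ms @ 11/6 + 642.202ms (7/6)
5. 1651.376ms @ 3 + 550.459ms (1)
6. 2201.835ms @ 4 + 110.092ms (1/5)
7. 2311.927ms @ 21/5 + 110.092ms (1/5)
8. 2422.018ms @ 22/5 + 110.092ms (1/5)
9. 2532.11ms @ 23/5 + 110.092ms (1/5)
10. 2642.202ms @ 24/5 + 385.321ms (7/10)
11. 3027.523ms @ 11/2 + 275.229ms (1/2)
12. 3302.752ms @ 6 + 366.972ms (2/3)
13. 3669.725ms @ 20/3 + 366.972ms (2/3)
14. 4036.697ms @ 22/3 + 366.972ms (2/3)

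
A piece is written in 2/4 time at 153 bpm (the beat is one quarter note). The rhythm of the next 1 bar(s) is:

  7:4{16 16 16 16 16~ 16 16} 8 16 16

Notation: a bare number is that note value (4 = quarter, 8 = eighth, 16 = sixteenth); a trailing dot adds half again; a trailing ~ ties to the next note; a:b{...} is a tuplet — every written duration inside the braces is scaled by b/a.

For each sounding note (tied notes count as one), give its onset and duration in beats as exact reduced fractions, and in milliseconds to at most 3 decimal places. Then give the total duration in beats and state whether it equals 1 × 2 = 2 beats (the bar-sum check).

1) 0.0ms=0b +56.022ms=1/7b
2) 56.022ms=1/7b +56.022ms=1/7b
3) 112.045ms=2/7b +56.022ms=1/7b
4) 168.067ms=3/7b +56.022ms=1/7b
5) 224.09ms=4/7b +112.045ms=2/7b
6) 336.134ms=6/7b +56.022ms=1/7b
7) 392.157ms=1b +196.078ms=1/2b
8) 588.235ms=3/2b +98.039ms=1/4b
9) 686.275ms=7/4b +98.039ms=1/4b
Σ=2b of 2 (153bpm 2/4) — PASS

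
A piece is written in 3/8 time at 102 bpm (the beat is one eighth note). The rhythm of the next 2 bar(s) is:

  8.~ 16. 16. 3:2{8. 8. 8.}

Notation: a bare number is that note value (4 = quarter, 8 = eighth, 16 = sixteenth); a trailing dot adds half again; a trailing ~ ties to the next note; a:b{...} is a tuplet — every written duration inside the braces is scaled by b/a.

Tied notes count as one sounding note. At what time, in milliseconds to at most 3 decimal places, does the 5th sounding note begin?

1. 0.0ms @ 0 + 1323.529ms (9/4)
2. 1323.529ms @ 9/4 + 441.176ms (3/4)
3. 1764.706ms @ 3 + 588.235ms (1)
4. 2352.941ms @ 4 + 588.235ms (1)
5. 2941.176ms @ 5 + 588.235ms (1)

note 5 onset = 5b = 2941.176ms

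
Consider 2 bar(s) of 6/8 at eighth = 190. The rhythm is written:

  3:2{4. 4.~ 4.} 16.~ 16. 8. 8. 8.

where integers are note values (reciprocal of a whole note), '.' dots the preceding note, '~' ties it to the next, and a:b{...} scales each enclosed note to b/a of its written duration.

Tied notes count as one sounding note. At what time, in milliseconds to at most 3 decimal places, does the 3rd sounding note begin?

1. 0.0ms @ 0 + 631.579ms (2)
2. 631.579ms @ 2 + 1263.158ms (4)
3. 1894.737ms @ 6 + 473.684ms (3/2)
4. 2368.421ms @ 15/2 + 473.684ms (3/2)
5. 2842.105ms @ 9 + 473.684ms (3/2)
6. 3315.789ms @ 21/2 + 473.684ms (3/2)

note 3 onset = 6b = 1894.737ms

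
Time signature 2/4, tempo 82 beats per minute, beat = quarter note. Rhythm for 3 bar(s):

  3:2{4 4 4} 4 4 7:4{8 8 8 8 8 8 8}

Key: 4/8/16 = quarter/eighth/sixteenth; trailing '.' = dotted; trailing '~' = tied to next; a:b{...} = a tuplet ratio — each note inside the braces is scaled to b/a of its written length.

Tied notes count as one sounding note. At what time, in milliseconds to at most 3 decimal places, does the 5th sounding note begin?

1. 0.0ms @ 0 + 487.805ms (2/3)
2. 487.805ms @ 2/3 + 487.805ms (2/3)
3. 975.61ms @ 4/3 + 487.805ms (2/3)
4. 1463.415ms @ 2 + 731.707ms (1)
5. 2195.122ms @ 3 + 731.707ms (1)
6. 2926.829ms @ 4 + 209.059ms (2/7)
7. 3135.889ms @ 30/7 + 209.059ms (2/7)
8. 3344.948ms @ 32/7 + 209.059ms (2/7)
9. 3554.007ms @ 34/7 + 209.059ms (2/7)
10. 3763.066ms @ 36/7 + 209.059ms (2/7)
11. 3972.125ms @ 38/7 + 209.059ms (2/7)
12. 4181.185ms @ 40/7 + 209.059ms (2/7)

note 5 onset = 3b = 2195.122ms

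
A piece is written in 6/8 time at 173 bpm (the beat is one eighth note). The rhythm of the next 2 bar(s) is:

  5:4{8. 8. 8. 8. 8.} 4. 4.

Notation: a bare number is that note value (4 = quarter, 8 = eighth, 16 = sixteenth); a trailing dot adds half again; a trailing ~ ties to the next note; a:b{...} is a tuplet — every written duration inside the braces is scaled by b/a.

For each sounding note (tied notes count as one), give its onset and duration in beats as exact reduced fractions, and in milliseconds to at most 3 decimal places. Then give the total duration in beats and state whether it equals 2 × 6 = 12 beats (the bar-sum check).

1) 0.0ms=0b +416.185ms=6/5b
2) 416.185ms=6/5b +416.185ms=6/5b
3) 832.37ms=12/5b +416.185ms=6/5b
4) 1248.555ms=18/5b +416.185ms=6/5b
5) 1664.74ms=24/5b +416.185ms=6/5b
6) 2080.925ms=6b +1040.462ms=3b
7) 3121.387ms=9b +1040.462ms=3b
Σ=12b of 12 (173bpm 6/8) — PASS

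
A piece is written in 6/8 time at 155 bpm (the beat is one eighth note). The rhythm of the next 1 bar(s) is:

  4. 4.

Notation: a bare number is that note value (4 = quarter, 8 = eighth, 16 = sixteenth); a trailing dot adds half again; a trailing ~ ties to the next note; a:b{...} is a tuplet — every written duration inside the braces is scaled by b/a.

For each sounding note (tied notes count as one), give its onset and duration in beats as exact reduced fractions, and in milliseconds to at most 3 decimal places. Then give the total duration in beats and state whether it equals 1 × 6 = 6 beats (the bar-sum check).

1) 0.0ms=0b +1161.29ms=3b
2) 1161.29ms=3b +1161.29ms=3b
Σ=6b of 6 (155bpm 6/8) — PASS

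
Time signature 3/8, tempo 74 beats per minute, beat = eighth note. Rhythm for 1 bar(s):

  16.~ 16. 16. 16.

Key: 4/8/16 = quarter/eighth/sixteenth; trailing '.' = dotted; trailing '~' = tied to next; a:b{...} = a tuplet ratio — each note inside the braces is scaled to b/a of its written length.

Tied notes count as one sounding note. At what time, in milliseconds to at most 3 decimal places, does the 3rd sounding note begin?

note 3 onset = 9/4b = 1824.324ms

1. 0.0ms @ 0 + 1216.216ms (3/2)
2. 1216.216ms @ 3/2 + 608.108ms (3/4)
3. 1824.324ms @ 9/4 + 608.108ms (3/4)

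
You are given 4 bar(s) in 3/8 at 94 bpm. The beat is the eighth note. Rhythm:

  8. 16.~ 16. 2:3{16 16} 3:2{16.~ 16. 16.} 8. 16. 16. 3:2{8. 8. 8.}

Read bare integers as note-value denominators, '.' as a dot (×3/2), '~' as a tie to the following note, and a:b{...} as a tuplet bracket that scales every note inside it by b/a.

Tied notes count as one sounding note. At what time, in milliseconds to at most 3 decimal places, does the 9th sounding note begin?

note 9 onset = 33/4b = 5265.957ms

1. 0.0ms @ 0 + 957.447ms (3/2)
2. 957.447ms @ 3/2 + 957.447ms (3/2)
3. 1914.894ms @ 3 + 478.723ms (3/4)
4. 2393.617ms @ 15/4 + 478.723ms (3/4)
5. 2872.34ms @ 9/2 + 638.298ms (1)
6. 3510.638ms @ 11/2 + 319.149ms (1/2)
7. 3829.787ms @ 6 + 957.447ms (3/2)
8. 4787.234ms @ 15/2 + 478.723ms (3/4)
9. 5265.957ms @ 33/4 + 478.723ms (3/4)
10. 5744.681ms @ 9 + 638.298ms (1)
11. 6382.979ms @ 10 + 638.298ms (1)
12. 7021.277ms @ 11 + 638.298ms (1)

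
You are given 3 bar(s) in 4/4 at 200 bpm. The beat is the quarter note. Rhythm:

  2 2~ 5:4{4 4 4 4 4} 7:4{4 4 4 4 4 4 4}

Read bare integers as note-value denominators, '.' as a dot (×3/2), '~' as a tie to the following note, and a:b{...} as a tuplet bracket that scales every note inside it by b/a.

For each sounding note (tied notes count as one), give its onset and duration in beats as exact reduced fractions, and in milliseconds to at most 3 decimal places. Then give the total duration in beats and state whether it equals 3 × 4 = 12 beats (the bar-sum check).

1) 0.0ms=0b +600.0ms=2b
2) 600.0ms=2b +840.0ms=14/5b
3) 1440.0ms=24/5b +240.0ms=4/5b
4) 1680.0ms=28/5b +240.0ms=4/5b
5) 1920.0ms=32/5b +240.0ms=4/5b
6) 2160.0ms=36/5b +240.0ms=4/5b
7) 2400.0ms=8b +171.429ms=4/7b
8) 2571.429ms=60/7b +171.429ms=4/7b
9) 2742.857ms=64/7b +171.429ms=4/7b
10) 2914.286ms=68/7b +171.429ms=4/7b
11) 3085.714ms=72/7b +171.429ms=4/7b
12) 3257.143ms=76/7b +171.429ms=4/7b
13) 3428.571ms=80/7b +171.429ms=4/7b
Σ=12b of 12 (200bpm 4/4) — PASS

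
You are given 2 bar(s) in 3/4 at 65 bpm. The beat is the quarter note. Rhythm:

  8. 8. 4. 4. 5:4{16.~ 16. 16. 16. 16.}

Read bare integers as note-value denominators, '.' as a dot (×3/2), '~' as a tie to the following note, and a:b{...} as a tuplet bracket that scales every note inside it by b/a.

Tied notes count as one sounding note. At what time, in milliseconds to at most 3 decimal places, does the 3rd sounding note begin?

1. 0.0ms @ 0 + 692.308ms (3/4)
2. 692.308ms @ 3/4 + 692.308ms (3/4)
3. 1384.615ms @ 3/2 + 1384.615ms (3/2)
4. 2769.231ms @ 3 + 1384.615ms (3/2)
5. 4153.846ms @ 9/2 + 553.846ms (3/5)
6. 4707.692ms @ 51/10 + 276.923ms (3/10)
7. 4984.615ms @ 27/5 + 276.923ms (3/10)
8. 5261.538ms @ 57/10 + 276.923ms (3/10)

note 3 onset = 3/2b = 1384.615ms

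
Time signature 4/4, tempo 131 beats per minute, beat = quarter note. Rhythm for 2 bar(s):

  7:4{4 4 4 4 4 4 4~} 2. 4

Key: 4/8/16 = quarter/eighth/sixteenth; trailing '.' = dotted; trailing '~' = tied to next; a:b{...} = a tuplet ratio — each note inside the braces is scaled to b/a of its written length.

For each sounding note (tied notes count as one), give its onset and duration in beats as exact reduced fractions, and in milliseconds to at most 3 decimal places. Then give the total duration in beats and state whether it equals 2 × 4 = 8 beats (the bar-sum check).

1) 0.0ms=0b +261.723ms=4/7b
2) 261.723ms=4/7b +261.723ms=4/7b
3) 523.446ms=8/7b +261.723ms=4/7b
4) 785.169ms=12/7b +261.723ms=4/7b
5) 1046.892ms=16/7b +261.723ms=4/7b
6) 1308.615ms=20/7b +261.723ms=4/7b
7) 1570.338ms=24/7b +1635.769ms=25/7b
8) 3206.107ms=7b +458.015ms=1b
Σ=8b of 8 (131bpm 4/4) — PASS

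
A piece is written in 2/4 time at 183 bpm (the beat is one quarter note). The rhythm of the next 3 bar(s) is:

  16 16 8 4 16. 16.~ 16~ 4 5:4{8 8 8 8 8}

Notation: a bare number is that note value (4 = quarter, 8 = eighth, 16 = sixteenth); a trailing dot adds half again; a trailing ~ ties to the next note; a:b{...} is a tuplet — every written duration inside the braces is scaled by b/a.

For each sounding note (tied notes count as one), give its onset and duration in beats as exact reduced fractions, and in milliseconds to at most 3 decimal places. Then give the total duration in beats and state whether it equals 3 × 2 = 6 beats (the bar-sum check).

1) 0.0ms=0b +81.967ms=1/4b
2) 81.967ms=1/4b +81.967ms=1/4b
3) 163.934ms=1/2b +163.934ms=1/2b
4) 327.869ms=1b +327.869ms=1b
5) 655.738ms=2b +122.951ms=3/8b
6) 778.689ms=19/8b +532.787ms=13/8b
7) 1311.475ms=4b +131.148ms=2/5b
8) 1442.623ms=22/5b +131.148ms=2/5b
9) 1573.77ms=24/5b +131.148ms=2/5b
10) 1704.918ms=26/5b +131.148ms=2/5b
11) 1836.066ms=28/5b +131.148ms=2/5b
Σ=6b of 6 (183bpm 2/4) — PASS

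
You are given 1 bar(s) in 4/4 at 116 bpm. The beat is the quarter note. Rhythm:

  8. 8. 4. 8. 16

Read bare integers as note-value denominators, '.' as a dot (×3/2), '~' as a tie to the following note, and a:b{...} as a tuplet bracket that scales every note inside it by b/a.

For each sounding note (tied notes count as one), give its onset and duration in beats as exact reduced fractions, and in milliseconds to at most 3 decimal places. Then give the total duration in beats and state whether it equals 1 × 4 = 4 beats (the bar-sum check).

1) 0.0ms=0b +387.931ms=3/4b
2) 387.931ms=3/4b +387.931ms=3/4b
3) 775.862ms=3/2b +775.862ms=3/2b
4) 1551.724ms=3b +387.931ms=3/4b
5) 1939.655ms=15/4b +129.31ms=1/4b
Σ=4b of 4 (116bpm 4/4) — PASS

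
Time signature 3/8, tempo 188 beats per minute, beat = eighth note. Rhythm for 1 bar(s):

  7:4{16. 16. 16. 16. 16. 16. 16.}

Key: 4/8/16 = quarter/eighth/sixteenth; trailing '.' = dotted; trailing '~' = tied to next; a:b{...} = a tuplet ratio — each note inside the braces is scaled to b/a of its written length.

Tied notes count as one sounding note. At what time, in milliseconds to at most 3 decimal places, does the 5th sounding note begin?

note 5 onset = 12/7b = 547.112ms

1. 0.0ms @ 0 + 136.778ms (3/7)
2. 136.778ms @ 3/7 + 136.778ms (3/7)
3. 273.556ms @ 6/7 + 136.778ms (3/7)
4. 410.334ms @ 9/7 + 136.778ms (3/7)
5. 547.112ms @ 12/7 + 136.778ms (3/7)
6. 683.891ms @ 15/7 + 136.778ms (3/7)
7. 820.669ms @ 18/7 + 136.778ms (3/7)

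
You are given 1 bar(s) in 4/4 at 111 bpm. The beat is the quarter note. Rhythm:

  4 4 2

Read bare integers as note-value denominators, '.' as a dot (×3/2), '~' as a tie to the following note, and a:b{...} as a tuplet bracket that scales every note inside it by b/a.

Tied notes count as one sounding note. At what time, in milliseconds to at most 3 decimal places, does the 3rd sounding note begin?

note 3 onset = 2b = 1081.081ms

1. 0.0ms @ 0 + 540.541ms (1)
2. 540.541ms @ 1 + 540.541ms (1)
3. 1081.081ms @ 2 + 1081.081ms (2)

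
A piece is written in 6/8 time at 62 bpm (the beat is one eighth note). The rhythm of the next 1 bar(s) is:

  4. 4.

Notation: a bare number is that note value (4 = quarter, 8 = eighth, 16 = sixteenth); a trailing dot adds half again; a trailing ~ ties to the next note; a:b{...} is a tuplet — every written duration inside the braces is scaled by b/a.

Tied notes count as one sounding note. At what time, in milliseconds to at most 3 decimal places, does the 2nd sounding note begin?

1. 0.0ms @ 0 + 2903.226ms (3)
2. 2903.226ms @ 3 + 2903.226ms (3)

note 2 onset = 3b = 2903.226ms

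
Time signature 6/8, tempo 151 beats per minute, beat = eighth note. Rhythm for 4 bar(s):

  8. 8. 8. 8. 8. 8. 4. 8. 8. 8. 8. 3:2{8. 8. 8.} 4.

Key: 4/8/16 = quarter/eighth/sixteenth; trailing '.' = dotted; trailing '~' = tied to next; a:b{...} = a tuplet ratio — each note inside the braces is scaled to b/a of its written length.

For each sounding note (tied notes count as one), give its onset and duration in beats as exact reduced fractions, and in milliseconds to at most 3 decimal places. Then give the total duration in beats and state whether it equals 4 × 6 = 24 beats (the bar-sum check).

1) 0.0ms=0b +596.026ms=3/2b
2) 596.026ms=3/2b +596.026ms=3/2b
3) 1192.053ms=3b +596.026ms=3/2b
4) 1788.079ms=9/2b +596.026ms=3/2b
5) 2384.106ms=6b +596.026ms=3/2b
6) 2980.132ms=15/2b +596.026ms=3/2b
7) 3576.159ms=9b +1192.053ms=3b
8) 4768.212ms=12b +596.026ms=3/2b
9) 5364.238ms=27/2b +596.026ms=3/2b
10) 5960.265ms=15b +596.026ms=3/2b
11) 6556.291ms=33/2b +596.026ms=3/2b
12) 7152.318ms=18b +397.351ms=1b
13) 7549.669ms=19b +397.351ms=1b
14) 7947.02ms=20b +397.351ms=1b
15) 8344.371ms=21b +1192.053ms=3b
Σ=24b of 24 (151bpm 6/8) — PASS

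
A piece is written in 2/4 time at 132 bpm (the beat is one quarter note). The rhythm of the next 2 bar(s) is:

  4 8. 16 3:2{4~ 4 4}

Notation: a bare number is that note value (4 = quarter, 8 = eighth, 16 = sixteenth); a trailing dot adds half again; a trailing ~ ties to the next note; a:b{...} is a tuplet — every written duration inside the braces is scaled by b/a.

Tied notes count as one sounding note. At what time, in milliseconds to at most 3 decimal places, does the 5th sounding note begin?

note 5 onset = 10/3b = 1515.152ms

1. 0.0ms @ 0 + 454.545ms (1)
2. 454.545ms @ 1 + 340.909ms (3/4)
3. 795.455ms @ 7/4 + 113.636ms (1/4)
4. 909.091ms @ 2 + 606.061ms (4/3)
5. 1515.152ms @ 10/3 + 303.03ms (2/3)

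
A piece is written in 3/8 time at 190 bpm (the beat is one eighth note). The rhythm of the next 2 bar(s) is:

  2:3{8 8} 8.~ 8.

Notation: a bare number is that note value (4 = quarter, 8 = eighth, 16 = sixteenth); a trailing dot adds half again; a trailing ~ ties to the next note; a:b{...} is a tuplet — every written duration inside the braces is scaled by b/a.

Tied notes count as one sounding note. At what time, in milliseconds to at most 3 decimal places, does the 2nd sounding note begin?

note 2 onset = 3/2b = 473.684ms

1. 0.0ms @ 0 + 473.684ms (3/2)
2. 473.684ms @ 3/2 + 473.684ms (3/2)
3. 947.368ms @ 3 + 947.368ms (3)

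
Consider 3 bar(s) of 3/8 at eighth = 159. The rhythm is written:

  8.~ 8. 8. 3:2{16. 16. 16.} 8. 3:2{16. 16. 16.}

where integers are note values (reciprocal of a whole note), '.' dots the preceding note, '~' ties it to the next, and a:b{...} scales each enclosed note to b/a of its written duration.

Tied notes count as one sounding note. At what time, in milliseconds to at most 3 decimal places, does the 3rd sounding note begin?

note 3 onset = 9/2b = 1698.113ms

1. 0.0ms @ 0 + 1132.075ms (3)
2. 1132.075ms @ 3 + 566.038ms (3/2)
3. 1698.113ms @ 9/2 + 188.679ms (1/2)
4. 1886.792ms @ 5 + 188.679ms (1/2)
5. 2075.472ms @ 11/2 + 188.679ms (1/2)
6. 2264.151ms @ 6 + 566.038ms (3/2)
7. 2830.189ms @ 15/2 + 188.679ms (1/2)
8. 3018.868ms @ 8 + 188.679ms (1/2)
9. 3207.547ms @ 17/2 + 188.679ms (1/2)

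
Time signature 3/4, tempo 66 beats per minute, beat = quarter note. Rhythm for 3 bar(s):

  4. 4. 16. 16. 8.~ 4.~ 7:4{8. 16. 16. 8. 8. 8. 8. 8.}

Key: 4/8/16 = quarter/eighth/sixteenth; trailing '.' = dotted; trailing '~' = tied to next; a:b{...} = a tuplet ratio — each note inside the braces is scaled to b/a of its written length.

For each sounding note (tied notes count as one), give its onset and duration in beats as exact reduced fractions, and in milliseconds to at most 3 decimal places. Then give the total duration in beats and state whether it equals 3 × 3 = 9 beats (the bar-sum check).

1) 0.0ms=0b +1363.636ms=3/2b
2) 1363.636ms=3/2b +1363.636ms=3/2b
3) 2727.273ms=3b +340.909ms=3/8b
4) 3068.182ms=27/8b +340.909ms=3/8b
5) 3409.091ms=15/4b +2435.065ms=75/28b
6) 5844.156ms=45/7b +194.805ms=3/14b
7) 6038.961ms=93/14b +194.805ms=3/14b
8) 6233.766ms=48/7b +389.61ms=3/7b
9) 6623.377ms=51/7b +389.61ms=3/7b
10) 7012.987ms=54/7b +389.61ms=3/7b
11) 7402.597ms=57/7b +389.61ms=3/7b
12) 7792.208ms=60/7b +389.61ms=3/7b
Σ=9b of 9 (66bpm 3/4) — PASS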